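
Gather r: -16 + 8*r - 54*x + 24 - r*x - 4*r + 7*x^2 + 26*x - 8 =r*(4 - x) + 7*x^2 - 28*x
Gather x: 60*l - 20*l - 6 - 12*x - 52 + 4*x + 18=40*l - 8*x - 40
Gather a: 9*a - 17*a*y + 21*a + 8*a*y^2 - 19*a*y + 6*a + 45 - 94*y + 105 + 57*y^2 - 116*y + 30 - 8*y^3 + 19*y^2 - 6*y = a*(8*y^2 - 36*y + 36) - 8*y^3 + 76*y^2 - 216*y + 180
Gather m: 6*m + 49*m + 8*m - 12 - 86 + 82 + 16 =63*m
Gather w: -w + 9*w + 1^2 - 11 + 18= 8*w + 8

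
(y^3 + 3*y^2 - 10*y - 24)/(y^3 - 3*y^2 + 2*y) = (y^3 + 3*y^2 - 10*y - 24)/(y*(y^2 - 3*y + 2))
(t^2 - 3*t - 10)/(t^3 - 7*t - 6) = (t - 5)/(t^2 - 2*t - 3)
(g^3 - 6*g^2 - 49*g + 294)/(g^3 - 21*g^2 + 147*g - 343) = (g^2 + g - 42)/(g^2 - 14*g + 49)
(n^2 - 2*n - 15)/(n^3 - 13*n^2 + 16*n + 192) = (n - 5)/(n^2 - 16*n + 64)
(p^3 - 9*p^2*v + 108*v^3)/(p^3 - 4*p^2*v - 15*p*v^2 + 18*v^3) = (p - 6*v)/(p - v)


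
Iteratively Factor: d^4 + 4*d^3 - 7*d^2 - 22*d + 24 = (d + 4)*(d^3 - 7*d + 6) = (d - 2)*(d + 4)*(d^2 + 2*d - 3) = (d - 2)*(d + 3)*(d + 4)*(d - 1)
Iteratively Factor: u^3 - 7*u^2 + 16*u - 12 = (u - 3)*(u^2 - 4*u + 4) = (u - 3)*(u - 2)*(u - 2)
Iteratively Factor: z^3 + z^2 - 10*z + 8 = (z - 2)*(z^2 + 3*z - 4) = (z - 2)*(z + 4)*(z - 1)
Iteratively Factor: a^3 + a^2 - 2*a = (a)*(a^2 + a - 2) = a*(a - 1)*(a + 2)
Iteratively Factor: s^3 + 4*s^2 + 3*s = (s + 3)*(s^2 + s) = s*(s + 3)*(s + 1)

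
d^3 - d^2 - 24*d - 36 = (d - 6)*(d + 2)*(d + 3)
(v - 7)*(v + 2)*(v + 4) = v^3 - v^2 - 34*v - 56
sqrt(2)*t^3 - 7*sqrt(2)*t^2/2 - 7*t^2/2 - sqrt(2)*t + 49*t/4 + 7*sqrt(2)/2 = (t - 7/2)*(t - 2*sqrt(2))*(sqrt(2)*t + 1/2)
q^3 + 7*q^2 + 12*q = q*(q + 3)*(q + 4)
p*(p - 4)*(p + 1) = p^3 - 3*p^2 - 4*p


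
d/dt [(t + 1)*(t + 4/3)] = 2*t + 7/3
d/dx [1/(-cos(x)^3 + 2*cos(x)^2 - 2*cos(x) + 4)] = (-3*cos(x)^2 + 4*cos(x) - 2)*sin(x)/((sin(x)^2 - 3)^2*(cos(x) - 2)^2)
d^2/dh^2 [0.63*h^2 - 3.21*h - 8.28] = 1.26000000000000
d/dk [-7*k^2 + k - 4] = 1 - 14*k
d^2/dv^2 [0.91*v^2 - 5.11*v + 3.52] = 1.82000000000000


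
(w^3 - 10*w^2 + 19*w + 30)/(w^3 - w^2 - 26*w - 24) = (w - 5)/(w + 4)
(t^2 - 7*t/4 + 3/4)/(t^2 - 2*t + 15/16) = 4*(t - 1)/(4*t - 5)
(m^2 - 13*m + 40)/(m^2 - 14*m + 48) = (m - 5)/(m - 6)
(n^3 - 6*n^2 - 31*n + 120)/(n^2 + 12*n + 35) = (n^2 - 11*n + 24)/(n + 7)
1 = 1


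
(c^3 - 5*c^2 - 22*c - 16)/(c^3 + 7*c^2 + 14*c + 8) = (c - 8)/(c + 4)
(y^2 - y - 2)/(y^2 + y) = (y - 2)/y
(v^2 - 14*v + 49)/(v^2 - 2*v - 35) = (v - 7)/(v + 5)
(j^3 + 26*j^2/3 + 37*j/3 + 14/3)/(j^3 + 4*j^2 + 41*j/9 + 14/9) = 3*(j + 7)/(3*j + 7)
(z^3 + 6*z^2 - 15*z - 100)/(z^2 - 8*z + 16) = (z^2 + 10*z + 25)/(z - 4)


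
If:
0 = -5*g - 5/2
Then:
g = -1/2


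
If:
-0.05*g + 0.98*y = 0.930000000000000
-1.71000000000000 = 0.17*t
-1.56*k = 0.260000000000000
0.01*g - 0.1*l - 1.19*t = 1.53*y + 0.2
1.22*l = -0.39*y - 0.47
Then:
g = 156.36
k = -0.17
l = -3.24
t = -10.06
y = 8.93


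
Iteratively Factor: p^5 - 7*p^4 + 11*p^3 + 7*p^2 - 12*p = (p - 4)*(p^4 - 3*p^3 - p^2 + 3*p) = (p - 4)*(p + 1)*(p^3 - 4*p^2 + 3*p) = (p - 4)*(p - 1)*(p + 1)*(p^2 - 3*p) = (p - 4)*(p - 3)*(p - 1)*(p + 1)*(p)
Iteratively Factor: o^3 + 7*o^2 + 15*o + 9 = (o + 3)*(o^2 + 4*o + 3) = (o + 1)*(o + 3)*(o + 3)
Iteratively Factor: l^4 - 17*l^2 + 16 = (l + 1)*(l^3 - l^2 - 16*l + 16) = (l - 1)*(l + 1)*(l^2 - 16) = (l - 4)*(l - 1)*(l + 1)*(l + 4)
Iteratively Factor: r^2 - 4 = (r - 2)*(r + 2)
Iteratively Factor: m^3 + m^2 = (m)*(m^2 + m) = m*(m + 1)*(m)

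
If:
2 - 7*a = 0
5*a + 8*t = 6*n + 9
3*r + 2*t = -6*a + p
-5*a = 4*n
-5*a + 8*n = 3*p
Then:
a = 2/7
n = -5/14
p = -10/7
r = -3/2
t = 19/28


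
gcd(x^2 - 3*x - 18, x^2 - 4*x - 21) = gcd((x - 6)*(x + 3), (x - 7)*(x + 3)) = x + 3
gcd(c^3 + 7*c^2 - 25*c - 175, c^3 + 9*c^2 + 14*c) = c + 7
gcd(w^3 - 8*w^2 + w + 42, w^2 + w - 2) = w + 2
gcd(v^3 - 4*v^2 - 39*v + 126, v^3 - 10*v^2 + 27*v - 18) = v - 3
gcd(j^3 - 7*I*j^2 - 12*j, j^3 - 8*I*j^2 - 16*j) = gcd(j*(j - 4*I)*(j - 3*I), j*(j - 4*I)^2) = j^2 - 4*I*j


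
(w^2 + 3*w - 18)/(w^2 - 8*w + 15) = (w + 6)/(w - 5)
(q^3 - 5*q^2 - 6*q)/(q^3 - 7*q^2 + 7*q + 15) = q*(q - 6)/(q^2 - 8*q + 15)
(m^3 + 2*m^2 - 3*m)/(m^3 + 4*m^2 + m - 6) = m/(m + 2)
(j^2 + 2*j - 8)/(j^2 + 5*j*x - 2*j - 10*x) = (j + 4)/(j + 5*x)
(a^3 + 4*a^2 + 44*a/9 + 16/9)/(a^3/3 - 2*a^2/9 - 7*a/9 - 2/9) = (9*a^3 + 36*a^2 + 44*a + 16)/(3*a^3 - 2*a^2 - 7*a - 2)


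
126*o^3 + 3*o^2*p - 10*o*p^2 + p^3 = (-7*o + p)*(-6*o + p)*(3*o + p)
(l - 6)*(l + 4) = l^2 - 2*l - 24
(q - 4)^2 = q^2 - 8*q + 16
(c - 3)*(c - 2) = c^2 - 5*c + 6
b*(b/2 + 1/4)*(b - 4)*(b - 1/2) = b^4/2 - 2*b^3 - b^2/8 + b/2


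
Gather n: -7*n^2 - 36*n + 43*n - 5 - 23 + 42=-7*n^2 + 7*n + 14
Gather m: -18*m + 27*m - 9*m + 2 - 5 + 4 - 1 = 0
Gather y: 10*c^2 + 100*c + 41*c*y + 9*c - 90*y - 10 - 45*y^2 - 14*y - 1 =10*c^2 + 109*c - 45*y^2 + y*(41*c - 104) - 11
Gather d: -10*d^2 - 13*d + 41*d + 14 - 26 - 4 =-10*d^2 + 28*d - 16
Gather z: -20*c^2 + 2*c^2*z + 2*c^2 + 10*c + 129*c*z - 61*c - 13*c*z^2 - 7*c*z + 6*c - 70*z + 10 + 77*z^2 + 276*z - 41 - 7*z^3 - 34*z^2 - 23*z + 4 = -18*c^2 - 45*c - 7*z^3 + z^2*(43 - 13*c) + z*(2*c^2 + 122*c + 183) - 27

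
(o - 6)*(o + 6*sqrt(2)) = o^2 - 6*o + 6*sqrt(2)*o - 36*sqrt(2)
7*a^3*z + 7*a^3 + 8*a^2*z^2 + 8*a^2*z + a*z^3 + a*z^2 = (a + z)*(7*a + z)*(a*z + a)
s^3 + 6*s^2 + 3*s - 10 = (s - 1)*(s + 2)*(s + 5)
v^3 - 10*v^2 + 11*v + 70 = (v - 7)*(v - 5)*(v + 2)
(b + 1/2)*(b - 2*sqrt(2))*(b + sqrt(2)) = b^3 - sqrt(2)*b^2 + b^2/2 - 4*b - sqrt(2)*b/2 - 2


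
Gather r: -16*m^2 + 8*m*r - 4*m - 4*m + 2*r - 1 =-16*m^2 - 8*m + r*(8*m + 2) - 1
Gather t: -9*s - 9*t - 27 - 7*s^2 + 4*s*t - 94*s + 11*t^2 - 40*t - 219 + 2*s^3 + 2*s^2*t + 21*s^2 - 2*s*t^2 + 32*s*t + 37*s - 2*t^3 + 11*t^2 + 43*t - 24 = 2*s^3 + 14*s^2 - 66*s - 2*t^3 + t^2*(22 - 2*s) + t*(2*s^2 + 36*s - 6) - 270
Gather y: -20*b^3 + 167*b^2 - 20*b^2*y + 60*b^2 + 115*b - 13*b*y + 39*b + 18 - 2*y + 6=-20*b^3 + 227*b^2 + 154*b + y*(-20*b^2 - 13*b - 2) + 24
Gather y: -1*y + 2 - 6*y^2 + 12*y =-6*y^2 + 11*y + 2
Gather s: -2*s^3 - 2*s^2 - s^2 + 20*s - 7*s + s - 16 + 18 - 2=-2*s^3 - 3*s^2 + 14*s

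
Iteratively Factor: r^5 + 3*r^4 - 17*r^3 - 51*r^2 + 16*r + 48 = (r + 4)*(r^4 - r^3 - 13*r^2 + r + 12) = (r + 1)*(r + 4)*(r^3 - 2*r^2 - 11*r + 12) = (r + 1)*(r + 3)*(r + 4)*(r^2 - 5*r + 4) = (r - 1)*(r + 1)*(r + 3)*(r + 4)*(r - 4)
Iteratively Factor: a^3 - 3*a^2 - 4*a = (a)*(a^2 - 3*a - 4) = a*(a + 1)*(a - 4)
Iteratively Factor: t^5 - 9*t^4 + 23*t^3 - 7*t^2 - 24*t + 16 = (t - 4)*(t^4 - 5*t^3 + 3*t^2 + 5*t - 4) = (t - 4)*(t + 1)*(t^3 - 6*t^2 + 9*t - 4) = (t - 4)*(t - 1)*(t + 1)*(t^2 - 5*t + 4) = (t - 4)^2*(t - 1)*(t + 1)*(t - 1)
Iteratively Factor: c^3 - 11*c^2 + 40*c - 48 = (c - 4)*(c^2 - 7*c + 12) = (c - 4)*(c - 3)*(c - 4)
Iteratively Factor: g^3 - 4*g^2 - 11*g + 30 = (g - 2)*(g^2 - 2*g - 15) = (g - 2)*(g + 3)*(g - 5)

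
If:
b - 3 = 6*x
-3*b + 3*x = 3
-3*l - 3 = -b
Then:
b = -9/5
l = -8/5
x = -4/5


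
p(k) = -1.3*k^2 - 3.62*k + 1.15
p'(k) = -2.6*k - 3.62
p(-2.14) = 2.94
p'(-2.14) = 1.94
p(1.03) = -3.96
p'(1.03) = -6.30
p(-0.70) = 3.05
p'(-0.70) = -1.80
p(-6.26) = -27.13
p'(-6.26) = 12.66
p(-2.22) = 2.78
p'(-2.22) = 2.15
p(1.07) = -4.21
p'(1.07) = -6.40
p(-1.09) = 3.55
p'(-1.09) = -0.79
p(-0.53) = 2.70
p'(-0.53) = -2.24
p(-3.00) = 0.31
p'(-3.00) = 4.18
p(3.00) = -21.41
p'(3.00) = -11.42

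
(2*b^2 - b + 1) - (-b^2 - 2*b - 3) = 3*b^2 + b + 4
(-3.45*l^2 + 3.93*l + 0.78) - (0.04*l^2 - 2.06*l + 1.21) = -3.49*l^2 + 5.99*l - 0.43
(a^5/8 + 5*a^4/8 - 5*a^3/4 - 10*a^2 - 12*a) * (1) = a^5/8 + 5*a^4/8 - 5*a^3/4 - 10*a^2 - 12*a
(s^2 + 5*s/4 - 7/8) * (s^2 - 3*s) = s^4 - 7*s^3/4 - 37*s^2/8 + 21*s/8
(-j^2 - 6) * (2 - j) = j^3 - 2*j^2 + 6*j - 12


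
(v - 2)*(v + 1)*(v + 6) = v^3 + 5*v^2 - 8*v - 12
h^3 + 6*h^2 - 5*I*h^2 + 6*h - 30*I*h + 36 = (h + 6)*(h - 6*I)*(h + I)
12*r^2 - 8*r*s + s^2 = (-6*r + s)*(-2*r + s)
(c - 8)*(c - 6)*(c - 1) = c^3 - 15*c^2 + 62*c - 48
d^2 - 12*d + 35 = (d - 7)*(d - 5)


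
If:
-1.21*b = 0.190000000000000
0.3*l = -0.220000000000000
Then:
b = -0.16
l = -0.73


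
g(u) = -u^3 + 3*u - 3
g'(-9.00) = -240.00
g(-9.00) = 699.00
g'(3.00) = -24.00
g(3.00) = -21.00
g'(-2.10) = -10.23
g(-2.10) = -0.04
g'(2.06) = -9.73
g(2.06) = -5.56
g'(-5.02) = -72.60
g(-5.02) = 108.45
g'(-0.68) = 1.61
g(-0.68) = -4.73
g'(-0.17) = 2.91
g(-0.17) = -3.51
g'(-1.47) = -3.48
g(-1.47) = -4.23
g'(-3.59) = -35.66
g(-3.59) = 32.50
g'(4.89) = -68.74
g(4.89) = -105.26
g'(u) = 3 - 3*u^2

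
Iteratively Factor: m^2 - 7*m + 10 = (m - 2)*(m - 5)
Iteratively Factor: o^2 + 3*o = (o)*(o + 3)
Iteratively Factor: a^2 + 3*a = (a)*(a + 3)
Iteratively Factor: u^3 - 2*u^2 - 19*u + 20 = (u + 4)*(u^2 - 6*u + 5) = (u - 5)*(u + 4)*(u - 1)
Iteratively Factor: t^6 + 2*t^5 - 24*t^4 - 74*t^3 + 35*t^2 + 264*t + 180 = (t + 3)*(t^5 - t^4 - 21*t^3 - 11*t^2 + 68*t + 60) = (t + 3)^2*(t^4 - 4*t^3 - 9*t^2 + 16*t + 20) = (t - 5)*(t + 3)^2*(t^3 + t^2 - 4*t - 4) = (t - 5)*(t + 2)*(t + 3)^2*(t^2 - t - 2) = (t - 5)*(t + 1)*(t + 2)*(t + 3)^2*(t - 2)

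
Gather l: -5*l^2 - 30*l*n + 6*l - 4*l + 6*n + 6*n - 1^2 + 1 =-5*l^2 + l*(2 - 30*n) + 12*n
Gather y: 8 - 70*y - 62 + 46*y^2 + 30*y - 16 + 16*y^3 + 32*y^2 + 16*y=16*y^3 + 78*y^2 - 24*y - 70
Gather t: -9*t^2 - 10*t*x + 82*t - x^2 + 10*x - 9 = -9*t^2 + t*(82 - 10*x) - x^2 + 10*x - 9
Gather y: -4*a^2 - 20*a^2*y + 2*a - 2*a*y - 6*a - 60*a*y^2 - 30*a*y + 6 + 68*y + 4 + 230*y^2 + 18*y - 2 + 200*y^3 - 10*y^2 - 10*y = -4*a^2 - 4*a + 200*y^3 + y^2*(220 - 60*a) + y*(-20*a^2 - 32*a + 76) + 8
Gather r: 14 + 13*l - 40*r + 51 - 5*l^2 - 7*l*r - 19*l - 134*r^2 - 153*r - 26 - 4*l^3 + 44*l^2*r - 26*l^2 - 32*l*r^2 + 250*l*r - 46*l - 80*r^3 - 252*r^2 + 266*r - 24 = -4*l^3 - 31*l^2 - 52*l - 80*r^3 + r^2*(-32*l - 386) + r*(44*l^2 + 243*l + 73) + 15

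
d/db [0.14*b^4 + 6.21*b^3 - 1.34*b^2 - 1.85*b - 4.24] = 0.56*b^3 + 18.63*b^2 - 2.68*b - 1.85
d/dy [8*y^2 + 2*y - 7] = 16*y + 2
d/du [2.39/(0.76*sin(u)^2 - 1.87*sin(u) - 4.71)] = (4.4693 - 3.6328*sin(u))*cos(u)/(-0.76*sin(u)^2 + 1.87*sin(u) + 4.71)^2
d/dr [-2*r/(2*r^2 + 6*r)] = (r + 3)^(-2)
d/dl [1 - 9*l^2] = -18*l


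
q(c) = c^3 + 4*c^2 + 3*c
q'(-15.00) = 558.00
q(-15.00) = -2520.00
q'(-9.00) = 174.00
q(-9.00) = -432.00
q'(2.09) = 32.82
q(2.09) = 32.87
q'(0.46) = 7.31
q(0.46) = 2.32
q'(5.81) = 150.75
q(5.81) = 348.58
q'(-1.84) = -1.56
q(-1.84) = 1.79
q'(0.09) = 3.74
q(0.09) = 0.30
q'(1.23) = 17.38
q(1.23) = 11.60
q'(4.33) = 93.89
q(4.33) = 169.17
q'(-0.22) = 1.39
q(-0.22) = -0.48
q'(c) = 3*c^2 + 8*c + 3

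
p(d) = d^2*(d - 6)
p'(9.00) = 135.00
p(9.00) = 243.00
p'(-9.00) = 351.00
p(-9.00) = -1215.00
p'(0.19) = -2.17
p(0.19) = -0.21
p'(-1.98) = 35.52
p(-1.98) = -31.28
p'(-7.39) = 252.52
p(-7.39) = -731.26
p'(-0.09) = 1.10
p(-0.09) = -0.05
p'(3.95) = -0.59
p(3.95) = -31.99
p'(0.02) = -0.24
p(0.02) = -0.00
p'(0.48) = -5.07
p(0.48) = -1.27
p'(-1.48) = 24.33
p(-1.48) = -16.38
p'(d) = d^2 + 2*d*(d - 6)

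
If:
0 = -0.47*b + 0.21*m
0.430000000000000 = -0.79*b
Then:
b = -0.54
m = -1.22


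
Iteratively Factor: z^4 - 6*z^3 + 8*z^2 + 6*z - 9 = (z - 3)*(z^3 - 3*z^2 - z + 3) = (z - 3)*(z - 1)*(z^2 - 2*z - 3) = (z - 3)^2*(z - 1)*(z + 1)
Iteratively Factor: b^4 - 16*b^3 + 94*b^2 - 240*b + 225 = (b - 3)*(b^3 - 13*b^2 + 55*b - 75) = (b - 5)*(b - 3)*(b^2 - 8*b + 15) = (b - 5)^2*(b - 3)*(b - 3)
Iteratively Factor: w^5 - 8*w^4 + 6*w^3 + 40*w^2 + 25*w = (w + 1)*(w^4 - 9*w^3 + 15*w^2 + 25*w) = (w + 1)^2*(w^3 - 10*w^2 + 25*w) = w*(w + 1)^2*(w^2 - 10*w + 25) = w*(w - 5)*(w + 1)^2*(w - 5)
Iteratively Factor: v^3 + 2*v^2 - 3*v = (v)*(v^2 + 2*v - 3) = v*(v - 1)*(v + 3)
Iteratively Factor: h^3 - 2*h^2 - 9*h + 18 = (h + 3)*(h^2 - 5*h + 6) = (h - 3)*(h + 3)*(h - 2)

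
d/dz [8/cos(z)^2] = 16*sin(z)/cos(z)^3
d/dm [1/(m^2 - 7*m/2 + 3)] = 2*(7 - 4*m)/(2*m^2 - 7*m + 6)^2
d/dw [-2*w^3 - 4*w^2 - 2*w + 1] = -6*w^2 - 8*w - 2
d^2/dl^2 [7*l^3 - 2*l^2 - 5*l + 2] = 42*l - 4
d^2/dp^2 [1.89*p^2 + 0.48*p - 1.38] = 3.78000000000000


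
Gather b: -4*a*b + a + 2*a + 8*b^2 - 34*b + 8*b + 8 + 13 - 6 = 3*a + 8*b^2 + b*(-4*a - 26) + 15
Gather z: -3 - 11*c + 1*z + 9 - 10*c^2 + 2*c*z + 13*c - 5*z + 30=-10*c^2 + 2*c + z*(2*c - 4) + 36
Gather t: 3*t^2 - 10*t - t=3*t^2 - 11*t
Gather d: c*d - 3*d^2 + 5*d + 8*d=-3*d^2 + d*(c + 13)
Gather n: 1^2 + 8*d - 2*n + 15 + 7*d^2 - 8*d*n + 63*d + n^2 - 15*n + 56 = 7*d^2 + 71*d + n^2 + n*(-8*d - 17) + 72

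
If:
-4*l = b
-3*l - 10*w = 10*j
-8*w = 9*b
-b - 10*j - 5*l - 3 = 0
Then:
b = -12/47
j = -72/235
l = 3/47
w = 27/94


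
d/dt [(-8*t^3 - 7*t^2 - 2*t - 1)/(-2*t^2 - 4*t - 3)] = 2*(8*t^4 + 32*t^3 + 48*t^2 + 19*t + 1)/(4*t^4 + 16*t^3 + 28*t^2 + 24*t + 9)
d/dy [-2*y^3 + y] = 1 - 6*y^2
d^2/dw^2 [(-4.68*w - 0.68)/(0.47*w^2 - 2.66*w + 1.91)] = (-(0.94*w - 2.66)*(1.88*w - 5.32)*(4.68*w + 0.68) + (13.1976*w - 24.2584)*(0.47*w^2 - 2.66*w + 1.91))/(0.47*w^2 - 2.66*w + 1.91)^3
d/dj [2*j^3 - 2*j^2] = 2*j*(3*j - 2)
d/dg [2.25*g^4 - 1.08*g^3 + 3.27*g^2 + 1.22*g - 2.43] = 9.0*g^3 - 3.24*g^2 + 6.54*g + 1.22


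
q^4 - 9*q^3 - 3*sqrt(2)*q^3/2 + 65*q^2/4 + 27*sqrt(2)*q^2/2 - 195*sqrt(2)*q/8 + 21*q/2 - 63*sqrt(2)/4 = (q - 6)*(q - 7/2)*(q + 1/2)*(q - 3*sqrt(2)/2)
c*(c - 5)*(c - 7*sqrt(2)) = c^3 - 7*sqrt(2)*c^2 - 5*c^2 + 35*sqrt(2)*c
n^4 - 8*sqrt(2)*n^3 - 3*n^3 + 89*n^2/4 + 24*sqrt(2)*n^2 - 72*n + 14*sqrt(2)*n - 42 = (n - 7/2)*(n + 1/2)*(n - 6*sqrt(2))*(n - 2*sqrt(2))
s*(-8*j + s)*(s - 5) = -8*j*s^2 + 40*j*s + s^3 - 5*s^2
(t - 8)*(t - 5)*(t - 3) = t^3 - 16*t^2 + 79*t - 120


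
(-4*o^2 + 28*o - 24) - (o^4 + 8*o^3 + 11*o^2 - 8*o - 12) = -o^4 - 8*o^3 - 15*o^2 + 36*o - 12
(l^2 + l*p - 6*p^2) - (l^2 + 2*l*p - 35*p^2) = -l*p + 29*p^2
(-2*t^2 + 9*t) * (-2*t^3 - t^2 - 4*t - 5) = 4*t^5 - 16*t^4 - t^3 - 26*t^2 - 45*t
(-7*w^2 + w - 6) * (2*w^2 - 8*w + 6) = -14*w^4 + 58*w^3 - 62*w^2 + 54*w - 36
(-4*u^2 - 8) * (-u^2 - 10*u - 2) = 4*u^4 + 40*u^3 + 16*u^2 + 80*u + 16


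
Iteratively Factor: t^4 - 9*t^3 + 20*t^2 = (t)*(t^3 - 9*t^2 + 20*t) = t*(t - 5)*(t^2 - 4*t) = t*(t - 5)*(t - 4)*(t)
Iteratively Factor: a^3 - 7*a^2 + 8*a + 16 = (a + 1)*(a^2 - 8*a + 16) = (a - 4)*(a + 1)*(a - 4)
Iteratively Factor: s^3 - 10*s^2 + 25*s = (s)*(s^2 - 10*s + 25) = s*(s - 5)*(s - 5)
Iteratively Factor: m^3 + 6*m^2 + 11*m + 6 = (m + 3)*(m^2 + 3*m + 2) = (m + 2)*(m + 3)*(m + 1)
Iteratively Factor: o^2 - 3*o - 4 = (o + 1)*(o - 4)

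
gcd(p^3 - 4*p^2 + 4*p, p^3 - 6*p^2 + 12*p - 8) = p^2 - 4*p + 4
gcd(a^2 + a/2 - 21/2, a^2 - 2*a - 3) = a - 3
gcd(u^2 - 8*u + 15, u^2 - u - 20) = u - 5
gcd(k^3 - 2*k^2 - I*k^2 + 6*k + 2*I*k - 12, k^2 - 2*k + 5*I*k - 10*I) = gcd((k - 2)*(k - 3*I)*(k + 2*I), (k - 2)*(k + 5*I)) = k - 2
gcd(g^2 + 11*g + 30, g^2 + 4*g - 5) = g + 5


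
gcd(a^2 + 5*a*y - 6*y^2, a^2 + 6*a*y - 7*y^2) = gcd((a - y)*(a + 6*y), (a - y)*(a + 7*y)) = -a + y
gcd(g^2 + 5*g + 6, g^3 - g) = 1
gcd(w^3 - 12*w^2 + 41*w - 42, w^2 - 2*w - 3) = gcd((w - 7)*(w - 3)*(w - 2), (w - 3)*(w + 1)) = w - 3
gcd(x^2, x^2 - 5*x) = x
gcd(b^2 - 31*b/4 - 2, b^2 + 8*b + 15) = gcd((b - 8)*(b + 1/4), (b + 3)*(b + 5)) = 1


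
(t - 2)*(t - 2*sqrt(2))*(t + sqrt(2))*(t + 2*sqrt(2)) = t^4 - 2*t^3 + sqrt(2)*t^3 - 8*t^2 - 2*sqrt(2)*t^2 - 8*sqrt(2)*t + 16*t + 16*sqrt(2)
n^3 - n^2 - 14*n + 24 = (n - 3)*(n - 2)*(n + 4)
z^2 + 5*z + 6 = (z + 2)*(z + 3)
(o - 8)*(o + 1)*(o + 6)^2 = o^4 + 5*o^3 - 56*o^2 - 348*o - 288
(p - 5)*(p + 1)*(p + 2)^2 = p^4 - 17*p^2 - 36*p - 20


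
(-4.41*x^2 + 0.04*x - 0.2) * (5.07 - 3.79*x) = 16.7139*x^3 - 22.5103*x^2 + 0.9608*x - 1.014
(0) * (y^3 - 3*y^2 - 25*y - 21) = 0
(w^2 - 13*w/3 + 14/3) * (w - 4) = w^3 - 25*w^2/3 + 22*w - 56/3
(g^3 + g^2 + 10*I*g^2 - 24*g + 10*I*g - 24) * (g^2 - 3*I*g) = g^5 + g^4 + 7*I*g^4 + 6*g^3 + 7*I*g^3 + 6*g^2 + 72*I*g^2 + 72*I*g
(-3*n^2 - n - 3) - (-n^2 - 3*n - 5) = -2*n^2 + 2*n + 2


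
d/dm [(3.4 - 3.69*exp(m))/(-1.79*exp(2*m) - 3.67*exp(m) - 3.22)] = (-6.6051*exp(2*m) + 12.172*exp(m) + 24.3598)*exp(m)/(3.2041*exp(4*m) + 13.1386*exp(3*m) + 24.9965*exp(2*m) + 23.6348*exp(m) + 10.3684)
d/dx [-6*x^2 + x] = 1 - 12*x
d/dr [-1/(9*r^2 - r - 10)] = (18*r - 1)/(-9*r^2 + r + 10)^2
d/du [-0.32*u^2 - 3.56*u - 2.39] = -0.64*u - 3.56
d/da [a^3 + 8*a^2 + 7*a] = 3*a^2 + 16*a + 7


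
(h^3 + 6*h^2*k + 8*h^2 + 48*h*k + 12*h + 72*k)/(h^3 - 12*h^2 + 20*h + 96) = (h^2 + 6*h*k + 6*h + 36*k)/(h^2 - 14*h + 48)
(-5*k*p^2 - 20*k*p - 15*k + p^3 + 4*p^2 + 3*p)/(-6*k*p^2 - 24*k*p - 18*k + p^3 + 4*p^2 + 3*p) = (-5*k + p)/(-6*k + p)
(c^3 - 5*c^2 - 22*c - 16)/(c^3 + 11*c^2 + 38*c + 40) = (c^2 - 7*c - 8)/(c^2 + 9*c + 20)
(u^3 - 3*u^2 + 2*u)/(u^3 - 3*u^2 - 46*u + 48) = u*(u - 2)/(u^2 - 2*u - 48)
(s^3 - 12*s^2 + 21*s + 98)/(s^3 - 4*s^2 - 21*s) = (s^2 - 5*s - 14)/(s*(s + 3))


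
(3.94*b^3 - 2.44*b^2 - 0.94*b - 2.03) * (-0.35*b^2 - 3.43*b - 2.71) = -1.379*b^5 - 12.6602*b^4 - 1.9792*b^3 + 10.5471*b^2 + 9.5103*b + 5.5013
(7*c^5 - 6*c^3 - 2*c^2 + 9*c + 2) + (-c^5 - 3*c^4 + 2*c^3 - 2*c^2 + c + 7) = 6*c^5 - 3*c^4 - 4*c^3 - 4*c^2 + 10*c + 9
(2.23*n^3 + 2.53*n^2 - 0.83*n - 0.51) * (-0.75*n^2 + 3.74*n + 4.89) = -1.6725*n^5 + 6.4427*n^4 + 20.9894*n^3 + 9.65*n^2 - 5.9661*n - 2.4939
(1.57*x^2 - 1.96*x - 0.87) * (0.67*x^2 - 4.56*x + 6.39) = 1.0519*x^4 - 8.4724*x^3 + 18.387*x^2 - 8.5572*x - 5.5593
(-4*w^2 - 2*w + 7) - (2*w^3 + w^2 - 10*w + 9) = -2*w^3 - 5*w^2 + 8*w - 2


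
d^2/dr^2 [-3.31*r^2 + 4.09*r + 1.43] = -6.62000000000000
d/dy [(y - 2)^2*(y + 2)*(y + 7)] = 4*y^3 + 15*y^2 - 36*y - 20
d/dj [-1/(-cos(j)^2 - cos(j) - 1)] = (2*cos(j) + 1)*sin(j)/(cos(j)^2 + cos(j) + 1)^2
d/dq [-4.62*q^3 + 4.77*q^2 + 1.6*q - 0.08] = -13.86*q^2 + 9.54*q + 1.6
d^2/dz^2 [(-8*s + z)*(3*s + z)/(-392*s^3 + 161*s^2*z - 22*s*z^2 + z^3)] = 2*(23*s + z)/(2401*s^4 - 1372*s^3*z + 294*s^2*z^2 - 28*s*z^3 + z^4)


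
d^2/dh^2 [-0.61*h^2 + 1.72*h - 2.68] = -1.22000000000000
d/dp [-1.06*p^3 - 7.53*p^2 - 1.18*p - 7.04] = -3.18*p^2 - 15.06*p - 1.18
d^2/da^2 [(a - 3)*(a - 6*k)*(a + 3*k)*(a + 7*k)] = 12*a^2 + 24*a*k - 18*a - 78*k^2 - 24*k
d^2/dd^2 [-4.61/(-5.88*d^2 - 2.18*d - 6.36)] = (-318.775968*d^2 - 118.185648*d + 4.61*(11.76*d + 2.18)*(23.52*d + 4.36) - 344.798496)/(5.88*d^2 + 2.18*d + 6.36)^3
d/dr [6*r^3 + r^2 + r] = 18*r^2 + 2*r + 1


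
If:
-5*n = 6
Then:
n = -6/5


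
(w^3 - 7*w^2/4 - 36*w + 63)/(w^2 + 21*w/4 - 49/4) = (w^2 - 36)/(w + 7)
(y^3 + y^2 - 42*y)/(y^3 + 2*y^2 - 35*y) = (y - 6)/(y - 5)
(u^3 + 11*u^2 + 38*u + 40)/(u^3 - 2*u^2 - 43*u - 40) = (u^2 + 6*u + 8)/(u^2 - 7*u - 8)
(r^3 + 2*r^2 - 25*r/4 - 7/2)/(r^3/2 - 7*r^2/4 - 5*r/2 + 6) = (4*r^3 + 8*r^2 - 25*r - 14)/(2*r^3 - 7*r^2 - 10*r + 24)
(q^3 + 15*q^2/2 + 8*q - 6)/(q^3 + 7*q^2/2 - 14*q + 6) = (q + 2)/(q - 2)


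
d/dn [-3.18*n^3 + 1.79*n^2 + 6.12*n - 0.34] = -9.54*n^2 + 3.58*n + 6.12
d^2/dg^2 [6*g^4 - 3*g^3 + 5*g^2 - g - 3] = 72*g^2 - 18*g + 10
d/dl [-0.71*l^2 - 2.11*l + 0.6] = -1.42*l - 2.11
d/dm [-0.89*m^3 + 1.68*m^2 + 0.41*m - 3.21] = -2.67*m^2 + 3.36*m + 0.41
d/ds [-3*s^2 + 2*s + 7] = 2 - 6*s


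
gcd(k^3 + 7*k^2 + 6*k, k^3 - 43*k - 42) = k^2 + 7*k + 6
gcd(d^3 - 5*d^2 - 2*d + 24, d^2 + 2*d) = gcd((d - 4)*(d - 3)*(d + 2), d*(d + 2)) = d + 2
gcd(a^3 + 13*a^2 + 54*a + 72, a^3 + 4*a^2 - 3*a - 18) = a + 3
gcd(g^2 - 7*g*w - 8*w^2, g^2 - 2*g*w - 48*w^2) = -g + 8*w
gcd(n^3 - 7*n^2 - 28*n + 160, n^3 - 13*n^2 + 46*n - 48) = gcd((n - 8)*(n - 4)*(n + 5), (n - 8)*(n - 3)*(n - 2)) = n - 8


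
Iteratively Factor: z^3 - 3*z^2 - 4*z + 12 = (z - 3)*(z^2 - 4) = (z - 3)*(z + 2)*(z - 2)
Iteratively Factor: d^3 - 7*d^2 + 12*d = (d - 3)*(d^2 - 4*d) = d*(d - 3)*(d - 4)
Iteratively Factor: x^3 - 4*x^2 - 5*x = (x - 5)*(x^2 + x) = x*(x - 5)*(x + 1)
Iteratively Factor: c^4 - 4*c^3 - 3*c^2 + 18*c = (c)*(c^3 - 4*c^2 - 3*c + 18) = c*(c - 3)*(c^2 - c - 6) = c*(c - 3)*(c + 2)*(c - 3)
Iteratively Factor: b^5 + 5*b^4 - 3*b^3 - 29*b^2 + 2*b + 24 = (b + 3)*(b^4 + 2*b^3 - 9*b^2 - 2*b + 8) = (b + 3)*(b + 4)*(b^3 - 2*b^2 - b + 2) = (b - 1)*(b + 3)*(b + 4)*(b^2 - b - 2) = (b - 1)*(b + 1)*(b + 3)*(b + 4)*(b - 2)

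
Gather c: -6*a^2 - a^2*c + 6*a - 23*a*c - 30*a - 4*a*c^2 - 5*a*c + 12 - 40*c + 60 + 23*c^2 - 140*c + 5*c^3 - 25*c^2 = -6*a^2 - 24*a + 5*c^3 + c^2*(-4*a - 2) + c*(-a^2 - 28*a - 180) + 72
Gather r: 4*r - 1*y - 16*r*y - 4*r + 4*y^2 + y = -16*r*y + 4*y^2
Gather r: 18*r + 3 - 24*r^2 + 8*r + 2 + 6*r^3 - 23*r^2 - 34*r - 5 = 6*r^3 - 47*r^2 - 8*r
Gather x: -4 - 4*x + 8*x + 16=4*x + 12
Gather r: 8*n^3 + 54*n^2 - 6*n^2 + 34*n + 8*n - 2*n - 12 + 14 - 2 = 8*n^3 + 48*n^2 + 40*n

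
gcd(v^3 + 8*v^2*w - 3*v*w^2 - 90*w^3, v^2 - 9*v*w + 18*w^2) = v - 3*w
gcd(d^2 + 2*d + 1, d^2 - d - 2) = d + 1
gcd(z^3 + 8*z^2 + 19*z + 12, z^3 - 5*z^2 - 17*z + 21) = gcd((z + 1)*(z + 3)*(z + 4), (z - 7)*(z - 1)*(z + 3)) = z + 3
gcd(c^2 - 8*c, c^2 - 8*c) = c^2 - 8*c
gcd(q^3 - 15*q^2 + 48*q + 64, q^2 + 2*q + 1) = q + 1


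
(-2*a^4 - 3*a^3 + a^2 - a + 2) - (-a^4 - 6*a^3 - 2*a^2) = -a^4 + 3*a^3 + 3*a^2 - a + 2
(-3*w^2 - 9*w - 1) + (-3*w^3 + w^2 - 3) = -3*w^3 - 2*w^2 - 9*w - 4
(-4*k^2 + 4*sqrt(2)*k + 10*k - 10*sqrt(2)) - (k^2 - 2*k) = -5*k^2 + 4*sqrt(2)*k + 12*k - 10*sqrt(2)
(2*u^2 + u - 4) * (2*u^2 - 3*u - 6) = 4*u^4 - 4*u^3 - 23*u^2 + 6*u + 24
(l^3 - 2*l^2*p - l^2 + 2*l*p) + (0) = l^3 - 2*l^2*p - l^2 + 2*l*p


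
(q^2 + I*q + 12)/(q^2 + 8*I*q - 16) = (q - 3*I)/(q + 4*I)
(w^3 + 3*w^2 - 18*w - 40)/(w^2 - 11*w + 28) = (w^2 + 7*w + 10)/(w - 7)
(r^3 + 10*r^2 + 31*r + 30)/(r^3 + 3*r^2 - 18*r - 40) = (r + 3)/(r - 4)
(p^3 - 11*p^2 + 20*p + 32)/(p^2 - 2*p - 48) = (p^2 - 3*p - 4)/(p + 6)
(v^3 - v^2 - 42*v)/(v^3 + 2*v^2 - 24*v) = (v - 7)/(v - 4)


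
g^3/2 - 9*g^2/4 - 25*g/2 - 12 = (g/2 + 1)*(g - 8)*(g + 3/2)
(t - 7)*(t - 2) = t^2 - 9*t + 14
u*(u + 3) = u^2 + 3*u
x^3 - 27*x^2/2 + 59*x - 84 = (x - 6)*(x - 4)*(x - 7/2)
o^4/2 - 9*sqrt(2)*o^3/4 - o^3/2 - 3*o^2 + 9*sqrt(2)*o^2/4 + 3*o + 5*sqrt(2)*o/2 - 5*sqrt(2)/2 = (o/2 + sqrt(2)/2)*(o - 1)*(o - 5*sqrt(2))*(o - sqrt(2)/2)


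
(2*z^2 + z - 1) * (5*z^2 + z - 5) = 10*z^4 + 7*z^3 - 14*z^2 - 6*z + 5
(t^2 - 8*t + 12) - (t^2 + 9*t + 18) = -17*t - 6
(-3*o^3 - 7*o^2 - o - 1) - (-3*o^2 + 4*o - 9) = -3*o^3 - 4*o^2 - 5*o + 8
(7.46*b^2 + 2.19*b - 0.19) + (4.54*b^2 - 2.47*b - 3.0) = 12.0*b^2 - 0.28*b - 3.19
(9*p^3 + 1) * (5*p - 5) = 45*p^4 - 45*p^3 + 5*p - 5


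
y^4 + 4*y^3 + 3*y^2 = y^2*(y + 1)*(y + 3)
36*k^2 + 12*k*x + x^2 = (6*k + x)^2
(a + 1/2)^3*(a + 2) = a^4 + 7*a^3/2 + 15*a^2/4 + 13*a/8 + 1/4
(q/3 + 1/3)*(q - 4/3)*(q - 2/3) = q^3/3 - q^2/3 - 10*q/27 + 8/27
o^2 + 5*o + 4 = (o + 1)*(o + 4)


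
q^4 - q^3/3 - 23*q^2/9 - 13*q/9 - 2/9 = (q - 2)*(q + 1/3)^2*(q + 1)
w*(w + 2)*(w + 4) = w^3 + 6*w^2 + 8*w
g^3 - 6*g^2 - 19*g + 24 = (g - 8)*(g - 1)*(g + 3)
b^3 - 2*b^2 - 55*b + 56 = (b - 8)*(b - 1)*(b + 7)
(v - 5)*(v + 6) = v^2 + v - 30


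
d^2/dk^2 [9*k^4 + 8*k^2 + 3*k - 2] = 108*k^2 + 16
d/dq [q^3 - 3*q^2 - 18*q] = 3*q^2 - 6*q - 18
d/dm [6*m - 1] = 6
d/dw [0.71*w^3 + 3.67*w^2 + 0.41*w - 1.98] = 2.13*w^2 + 7.34*w + 0.41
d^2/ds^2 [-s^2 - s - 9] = -2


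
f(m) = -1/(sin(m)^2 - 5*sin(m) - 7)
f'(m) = -(-2*sin(m)*cos(m) + 5*cos(m))/(sin(m)^2 - 5*sin(m) - 7)^2 = (2*sin(m) - 5)*cos(m)/(5*sin(m) + cos(m)^2 + 6)^2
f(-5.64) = 0.10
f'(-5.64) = -0.03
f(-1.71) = 0.94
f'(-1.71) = 0.85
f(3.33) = 0.17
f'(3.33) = 0.15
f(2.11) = 0.09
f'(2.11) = 0.02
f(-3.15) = 0.14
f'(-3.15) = 0.10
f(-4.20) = 0.09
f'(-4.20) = 0.01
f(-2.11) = 0.51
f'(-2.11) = 0.89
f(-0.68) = 0.29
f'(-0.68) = -0.41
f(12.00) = 0.25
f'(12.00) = -0.32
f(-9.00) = 0.21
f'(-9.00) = 0.23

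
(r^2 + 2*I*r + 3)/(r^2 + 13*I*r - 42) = (r^2 + 2*I*r + 3)/(r^2 + 13*I*r - 42)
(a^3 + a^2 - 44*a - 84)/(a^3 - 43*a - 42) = (a + 2)/(a + 1)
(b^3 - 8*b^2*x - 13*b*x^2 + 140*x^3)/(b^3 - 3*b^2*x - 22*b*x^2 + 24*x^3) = (b^2 - 12*b*x + 35*x^2)/(b^2 - 7*b*x + 6*x^2)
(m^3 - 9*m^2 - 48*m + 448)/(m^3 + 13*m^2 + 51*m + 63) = (m^2 - 16*m + 64)/(m^2 + 6*m + 9)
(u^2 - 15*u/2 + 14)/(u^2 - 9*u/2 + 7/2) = (u - 4)/(u - 1)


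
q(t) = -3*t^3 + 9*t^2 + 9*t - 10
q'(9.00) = -558.00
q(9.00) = -1387.00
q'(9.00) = -558.00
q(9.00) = -1387.00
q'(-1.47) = -36.91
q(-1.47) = 5.75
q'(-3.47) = -161.83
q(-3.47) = 192.48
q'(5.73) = -183.36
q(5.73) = -227.33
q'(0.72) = 17.29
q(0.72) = 0.03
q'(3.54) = -40.06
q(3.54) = 1.56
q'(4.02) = -64.08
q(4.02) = -23.27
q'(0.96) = 17.99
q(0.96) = 4.28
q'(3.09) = -21.31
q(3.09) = 15.23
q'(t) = -9*t^2 + 18*t + 9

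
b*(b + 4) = b^2 + 4*b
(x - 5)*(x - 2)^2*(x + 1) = x^4 - 8*x^3 + 15*x^2 + 4*x - 20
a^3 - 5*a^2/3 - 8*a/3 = a*(a - 8/3)*(a + 1)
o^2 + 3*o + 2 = (o + 1)*(o + 2)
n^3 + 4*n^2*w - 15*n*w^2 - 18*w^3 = (n - 3*w)*(n + w)*(n + 6*w)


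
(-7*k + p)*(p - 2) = -7*k*p + 14*k + p^2 - 2*p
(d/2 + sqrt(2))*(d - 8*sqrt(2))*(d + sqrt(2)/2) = d^3/2 - 11*sqrt(2)*d^2/4 - 19*d - 8*sqrt(2)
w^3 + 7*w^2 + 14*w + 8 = (w + 1)*(w + 2)*(w + 4)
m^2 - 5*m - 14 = (m - 7)*(m + 2)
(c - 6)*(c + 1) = c^2 - 5*c - 6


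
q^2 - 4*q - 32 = (q - 8)*(q + 4)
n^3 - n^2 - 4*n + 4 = (n - 2)*(n - 1)*(n + 2)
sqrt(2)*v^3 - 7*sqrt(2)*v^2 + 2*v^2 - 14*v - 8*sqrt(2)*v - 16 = (v - 8)*(v + sqrt(2))*(sqrt(2)*v + sqrt(2))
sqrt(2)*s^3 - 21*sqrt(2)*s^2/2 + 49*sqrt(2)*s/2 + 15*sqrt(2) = (s - 6)*(s - 5)*(sqrt(2)*s + sqrt(2)/2)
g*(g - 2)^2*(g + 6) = g^4 + 2*g^3 - 20*g^2 + 24*g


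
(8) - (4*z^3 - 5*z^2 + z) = -4*z^3 + 5*z^2 - z + 8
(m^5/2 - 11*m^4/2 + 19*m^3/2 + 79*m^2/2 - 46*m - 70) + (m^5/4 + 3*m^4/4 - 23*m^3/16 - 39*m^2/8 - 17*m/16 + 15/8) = 3*m^5/4 - 19*m^4/4 + 129*m^3/16 + 277*m^2/8 - 753*m/16 - 545/8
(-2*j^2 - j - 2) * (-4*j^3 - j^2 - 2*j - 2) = 8*j^5 + 6*j^4 + 13*j^3 + 8*j^2 + 6*j + 4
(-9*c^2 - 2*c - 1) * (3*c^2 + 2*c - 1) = -27*c^4 - 24*c^3 + 2*c^2 + 1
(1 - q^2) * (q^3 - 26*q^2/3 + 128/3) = -q^5 + 26*q^4/3 + q^3 - 154*q^2/3 + 128/3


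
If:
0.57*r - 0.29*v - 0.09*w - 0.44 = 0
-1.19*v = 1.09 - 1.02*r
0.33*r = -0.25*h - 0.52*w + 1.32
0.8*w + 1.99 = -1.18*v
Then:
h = 7.86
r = 0.17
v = -0.77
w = -1.35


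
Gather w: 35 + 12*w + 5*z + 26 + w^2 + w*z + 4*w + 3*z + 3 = w^2 + w*(z + 16) + 8*z + 64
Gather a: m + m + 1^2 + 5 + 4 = 2*m + 10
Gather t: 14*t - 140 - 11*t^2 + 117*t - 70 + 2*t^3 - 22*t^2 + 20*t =2*t^3 - 33*t^2 + 151*t - 210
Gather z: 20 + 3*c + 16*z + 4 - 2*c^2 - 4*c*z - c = -2*c^2 + 2*c + z*(16 - 4*c) + 24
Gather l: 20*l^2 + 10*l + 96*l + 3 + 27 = 20*l^2 + 106*l + 30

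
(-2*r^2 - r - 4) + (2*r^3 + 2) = 2*r^3 - 2*r^2 - r - 2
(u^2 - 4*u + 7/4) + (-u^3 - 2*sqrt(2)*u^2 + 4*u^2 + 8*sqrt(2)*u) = -u^3 - 2*sqrt(2)*u^2 + 5*u^2 - 4*u + 8*sqrt(2)*u + 7/4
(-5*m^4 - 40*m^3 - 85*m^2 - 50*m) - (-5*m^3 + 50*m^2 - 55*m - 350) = -5*m^4 - 35*m^3 - 135*m^2 + 5*m + 350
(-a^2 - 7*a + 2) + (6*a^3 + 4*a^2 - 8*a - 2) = 6*a^3 + 3*a^2 - 15*a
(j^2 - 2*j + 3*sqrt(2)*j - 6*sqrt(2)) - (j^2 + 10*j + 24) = -12*j + 3*sqrt(2)*j - 24 - 6*sqrt(2)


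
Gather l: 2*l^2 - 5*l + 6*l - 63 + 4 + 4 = 2*l^2 + l - 55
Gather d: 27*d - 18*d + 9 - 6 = 9*d + 3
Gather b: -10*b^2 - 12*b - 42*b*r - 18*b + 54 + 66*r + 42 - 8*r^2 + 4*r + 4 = -10*b^2 + b*(-42*r - 30) - 8*r^2 + 70*r + 100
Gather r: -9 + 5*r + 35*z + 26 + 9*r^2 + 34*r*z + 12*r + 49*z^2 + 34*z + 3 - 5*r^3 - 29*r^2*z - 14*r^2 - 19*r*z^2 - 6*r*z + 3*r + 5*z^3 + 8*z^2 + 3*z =-5*r^3 + r^2*(-29*z - 5) + r*(-19*z^2 + 28*z + 20) + 5*z^3 + 57*z^2 + 72*z + 20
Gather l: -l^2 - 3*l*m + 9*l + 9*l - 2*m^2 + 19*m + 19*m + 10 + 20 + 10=-l^2 + l*(18 - 3*m) - 2*m^2 + 38*m + 40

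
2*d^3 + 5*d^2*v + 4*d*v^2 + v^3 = (d + v)^2*(2*d + v)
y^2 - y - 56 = (y - 8)*(y + 7)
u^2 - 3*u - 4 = (u - 4)*(u + 1)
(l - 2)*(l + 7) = l^2 + 5*l - 14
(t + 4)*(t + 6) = t^2 + 10*t + 24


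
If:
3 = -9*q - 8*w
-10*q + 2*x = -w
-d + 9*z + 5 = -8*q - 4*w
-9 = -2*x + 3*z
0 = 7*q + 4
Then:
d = -2433/56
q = -4/7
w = 15/56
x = -335/112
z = -839/168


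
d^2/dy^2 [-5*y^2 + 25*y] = -10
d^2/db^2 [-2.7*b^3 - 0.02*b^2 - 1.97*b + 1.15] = -16.2*b - 0.04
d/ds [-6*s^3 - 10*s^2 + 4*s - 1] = -18*s^2 - 20*s + 4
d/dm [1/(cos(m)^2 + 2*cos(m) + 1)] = 2*sin(m)/(cos(m) + 1)^3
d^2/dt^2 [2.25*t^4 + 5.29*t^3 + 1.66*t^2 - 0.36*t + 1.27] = 27.0*t^2 + 31.74*t + 3.32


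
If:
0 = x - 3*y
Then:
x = 3*y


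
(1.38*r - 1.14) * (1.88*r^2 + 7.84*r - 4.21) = 2.5944*r^3 + 8.676*r^2 - 14.7474*r + 4.7994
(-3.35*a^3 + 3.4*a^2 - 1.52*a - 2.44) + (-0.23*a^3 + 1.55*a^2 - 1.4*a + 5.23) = -3.58*a^3 + 4.95*a^2 - 2.92*a + 2.79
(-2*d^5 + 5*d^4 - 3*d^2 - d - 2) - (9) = -2*d^5 + 5*d^4 - 3*d^2 - d - 11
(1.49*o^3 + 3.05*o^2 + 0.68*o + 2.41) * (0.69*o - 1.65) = 1.0281*o^4 - 0.354*o^3 - 4.5633*o^2 + 0.5409*o - 3.9765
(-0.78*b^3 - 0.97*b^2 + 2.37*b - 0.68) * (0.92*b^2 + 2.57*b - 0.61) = -0.7176*b^5 - 2.897*b^4 + 0.1633*b^3 + 6.057*b^2 - 3.1933*b + 0.4148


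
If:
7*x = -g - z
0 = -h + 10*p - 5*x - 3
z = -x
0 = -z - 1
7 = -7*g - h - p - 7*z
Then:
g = -6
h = 412/11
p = 50/11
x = 1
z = -1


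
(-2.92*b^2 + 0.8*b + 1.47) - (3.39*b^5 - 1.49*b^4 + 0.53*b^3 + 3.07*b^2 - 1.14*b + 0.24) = -3.39*b^5 + 1.49*b^4 - 0.53*b^3 - 5.99*b^2 + 1.94*b + 1.23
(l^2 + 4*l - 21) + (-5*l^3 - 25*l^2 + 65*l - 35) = -5*l^3 - 24*l^2 + 69*l - 56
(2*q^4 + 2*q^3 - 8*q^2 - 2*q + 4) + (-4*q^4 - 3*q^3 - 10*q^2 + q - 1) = -2*q^4 - q^3 - 18*q^2 - q + 3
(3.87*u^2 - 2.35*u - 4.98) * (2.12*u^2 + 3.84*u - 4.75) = 8.2044*u^4 + 9.8788*u^3 - 37.9641*u^2 - 7.9607*u + 23.655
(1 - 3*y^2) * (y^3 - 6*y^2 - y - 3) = -3*y^5 + 18*y^4 + 4*y^3 + 3*y^2 - y - 3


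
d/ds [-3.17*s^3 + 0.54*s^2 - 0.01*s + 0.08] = -9.51*s^2 + 1.08*s - 0.01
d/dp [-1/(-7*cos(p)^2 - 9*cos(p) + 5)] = (14*cos(p) + 9)*sin(p)/(7*cos(p)^2 + 9*cos(p) - 5)^2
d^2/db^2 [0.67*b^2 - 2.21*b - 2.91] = 1.34000000000000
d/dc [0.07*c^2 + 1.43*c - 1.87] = 0.14*c + 1.43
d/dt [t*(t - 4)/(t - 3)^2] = 2*(6 - t)/(t^3 - 9*t^2 + 27*t - 27)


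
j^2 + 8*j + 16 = (j + 4)^2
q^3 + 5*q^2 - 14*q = q*(q - 2)*(q + 7)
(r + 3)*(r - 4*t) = r^2 - 4*r*t + 3*r - 12*t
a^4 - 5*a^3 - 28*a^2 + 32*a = a*(a - 8)*(a - 1)*(a + 4)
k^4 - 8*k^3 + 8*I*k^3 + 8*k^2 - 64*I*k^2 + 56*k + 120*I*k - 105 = (k - 5)*(k - 3)*(k + I)*(k + 7*I)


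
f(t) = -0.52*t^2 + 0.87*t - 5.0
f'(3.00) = -2.25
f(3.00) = -7.07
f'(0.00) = 0.87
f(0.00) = -5.00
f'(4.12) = -3.41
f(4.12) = -10.24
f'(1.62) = -0.81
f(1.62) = -4.96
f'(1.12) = -0.29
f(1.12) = -4.68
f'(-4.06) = 5.09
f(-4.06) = -17.10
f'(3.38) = -2.65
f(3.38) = -8.00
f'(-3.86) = 4.88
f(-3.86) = -16.11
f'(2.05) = -1.26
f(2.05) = -5.40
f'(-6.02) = 7.13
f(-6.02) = -29.08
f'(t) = 0.87 - 1.04*t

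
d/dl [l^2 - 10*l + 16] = 2*l - 10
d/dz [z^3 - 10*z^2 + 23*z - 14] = 3*z^2 - 20*z + 23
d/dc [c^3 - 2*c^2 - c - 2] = 3*c^2 - 4*c - 1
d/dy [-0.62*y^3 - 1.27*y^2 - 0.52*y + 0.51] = -1.86*y^2 - 2.54*y - 0.52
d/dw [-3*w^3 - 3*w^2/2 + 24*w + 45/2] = -9*w^2 - 3*w + 24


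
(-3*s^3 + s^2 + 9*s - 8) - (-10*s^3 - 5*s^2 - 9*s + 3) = 7*s^3 + 6*s^2 + 18*s - 11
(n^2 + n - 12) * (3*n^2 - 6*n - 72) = 3*n^4 - 3*n^3 - 114*n^2 + 864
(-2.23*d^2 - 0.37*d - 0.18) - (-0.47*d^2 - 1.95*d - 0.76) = -1.76*d^2 + 1.58*d + 0.58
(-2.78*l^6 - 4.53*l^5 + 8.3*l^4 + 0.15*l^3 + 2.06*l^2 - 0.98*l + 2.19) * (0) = 0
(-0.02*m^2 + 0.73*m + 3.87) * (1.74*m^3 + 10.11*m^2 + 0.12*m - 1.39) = -0.0348*m^5 + 1.068*m^4 + 14.1117*m^3 + 39.2411*m^2 - 0.5503*m - 5.3793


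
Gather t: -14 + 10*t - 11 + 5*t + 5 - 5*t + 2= 10*t - 18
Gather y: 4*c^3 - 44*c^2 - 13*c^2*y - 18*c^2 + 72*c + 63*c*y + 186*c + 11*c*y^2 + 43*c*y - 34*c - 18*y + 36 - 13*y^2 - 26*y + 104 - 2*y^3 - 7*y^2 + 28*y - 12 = 4*c^3 - 62*c^2 + 224*c - 2*y^3 + y^2*(11*c - 20) + y*(-13*c^2 + 106*c - 16) + 128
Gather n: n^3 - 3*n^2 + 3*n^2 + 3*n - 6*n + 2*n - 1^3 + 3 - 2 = n^3 - n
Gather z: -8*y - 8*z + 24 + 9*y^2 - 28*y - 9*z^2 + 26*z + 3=9*y^2 - 36*y - 9*z^2 + 18*z + 27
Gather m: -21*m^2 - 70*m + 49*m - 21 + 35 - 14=-21*m^2 - 21*m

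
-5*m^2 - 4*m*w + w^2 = (-5*m + w)*(m + w)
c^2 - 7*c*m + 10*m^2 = (c - 5*m)*(c - 2*m)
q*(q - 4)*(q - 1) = q^3 - 5*q^2 + 4*q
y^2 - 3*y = y*(y - 3)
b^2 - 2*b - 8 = (b - 4)*(b + 2)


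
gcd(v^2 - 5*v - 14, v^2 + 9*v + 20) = 1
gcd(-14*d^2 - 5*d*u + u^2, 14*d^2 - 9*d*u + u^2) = -7*d + u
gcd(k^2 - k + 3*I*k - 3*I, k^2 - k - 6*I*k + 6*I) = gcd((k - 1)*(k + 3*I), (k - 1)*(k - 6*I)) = k - 1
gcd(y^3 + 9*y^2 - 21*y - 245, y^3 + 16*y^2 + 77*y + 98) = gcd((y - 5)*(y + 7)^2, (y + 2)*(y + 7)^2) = y^2 + 14*y + 49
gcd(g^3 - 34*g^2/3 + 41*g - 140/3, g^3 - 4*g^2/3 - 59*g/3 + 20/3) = g - 5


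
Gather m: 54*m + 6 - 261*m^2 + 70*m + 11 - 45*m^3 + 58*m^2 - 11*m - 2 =-45*m^3 - 203*m^2 + 113*m + 15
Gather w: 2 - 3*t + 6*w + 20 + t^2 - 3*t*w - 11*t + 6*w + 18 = t^2 - 14*t + w*(12 - 3*t) + 40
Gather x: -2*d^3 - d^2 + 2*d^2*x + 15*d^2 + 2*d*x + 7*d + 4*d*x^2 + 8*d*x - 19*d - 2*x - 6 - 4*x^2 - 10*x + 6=-2*d^3 + 14*d^2 - 12*d + x^2*(4*d - 4) + x*(2*d^2 + 10*d - 12)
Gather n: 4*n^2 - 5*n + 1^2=4*n^2 - 5*n + 1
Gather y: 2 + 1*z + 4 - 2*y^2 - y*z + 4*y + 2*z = -2*y^2 + y*(4 - z) + 3*z + 6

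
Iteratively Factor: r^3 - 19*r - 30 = (r + 2)*(r^2 - 2*r - 15) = (r - 5)*(r + 2)*(r + 3)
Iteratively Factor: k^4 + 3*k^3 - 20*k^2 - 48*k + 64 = (k - 4)*(k^3 + 7*k^2 + 8*k - 16) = (k - 4)*(k + 4)*(k^2 + 3*k - 4) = (k - 4)*(k + 4)^2*(k - 1)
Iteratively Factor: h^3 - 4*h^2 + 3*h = (h)*(h^2 - 4*h + 3) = h*(h - 3)*(h - 1)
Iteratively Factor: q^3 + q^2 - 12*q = (q + 4)*(q^2 - 3*q) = q*(q + 4)*(q - 3)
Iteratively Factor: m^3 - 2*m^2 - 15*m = (m + 3)*(m^2 - 5*m) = m*(m + 3)*(m - 5)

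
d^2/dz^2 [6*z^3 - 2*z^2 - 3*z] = 36*z - 4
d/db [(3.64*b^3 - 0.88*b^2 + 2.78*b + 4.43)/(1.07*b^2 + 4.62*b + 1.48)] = (3.8948*b^4 + 33.6336*b^3 + 9.1214*b^2 - 12.085*b - 16.3522)/(1.1449*b^4 + 9.8868*b^3 + 24.5116*b^2 + 13.6752*b + 2.1904)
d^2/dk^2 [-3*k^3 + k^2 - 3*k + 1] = 2 - 18*k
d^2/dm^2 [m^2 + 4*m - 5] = 2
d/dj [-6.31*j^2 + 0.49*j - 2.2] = 0.49 - 12.62*j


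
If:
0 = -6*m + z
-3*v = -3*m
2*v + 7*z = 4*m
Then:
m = 0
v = 0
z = 0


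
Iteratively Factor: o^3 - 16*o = (o)*(o^2 - 16) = o*(o - 4)*(o + 4)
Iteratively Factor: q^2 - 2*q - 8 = (q - 4)*(q + 2)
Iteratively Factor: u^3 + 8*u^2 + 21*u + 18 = (u + 2)*(u^2 + 6*u + 9) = (u + 2)*(u + 3)*(u + 3)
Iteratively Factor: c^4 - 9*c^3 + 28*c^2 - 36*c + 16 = (c - 4)*(c^3 - 5*c^2 + 8*c - 4) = (c - 4)*(c - 1)*(c^2 - 4*c + 4) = (c - 4)*(c - 2)*(c - 1)*(c - 2)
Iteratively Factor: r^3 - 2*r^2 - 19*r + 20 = (r + 4)*(r^2 - 6*r + 5) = (r - 1)*(r + 4)*(r - 5)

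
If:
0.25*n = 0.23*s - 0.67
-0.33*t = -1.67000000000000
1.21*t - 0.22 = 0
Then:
No Solution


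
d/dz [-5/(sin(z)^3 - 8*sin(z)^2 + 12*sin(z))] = 5*(3*cos(z) - 16/tan(z) + 12*cos(z)/sin(z)^2)/((sin(z) - 6)^2*(sin(z) - 2)^2)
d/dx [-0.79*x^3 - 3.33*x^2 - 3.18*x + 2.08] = -2.37*x^2 - 6.66*x - 3.18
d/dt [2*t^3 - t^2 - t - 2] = 6*t^2 - 2*t - 1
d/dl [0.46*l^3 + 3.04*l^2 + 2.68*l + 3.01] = 1.38*l^2 + 6.08*l + 2.68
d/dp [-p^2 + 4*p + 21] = 4 - 2*p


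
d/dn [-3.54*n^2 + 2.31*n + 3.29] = 2.31 - 7.08*n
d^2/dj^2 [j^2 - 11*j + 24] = 2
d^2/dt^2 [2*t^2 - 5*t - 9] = 4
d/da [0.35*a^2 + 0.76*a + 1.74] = 0.7*a + 0.76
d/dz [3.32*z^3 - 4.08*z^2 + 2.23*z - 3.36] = 9.96*z^2 - 8.16*z + 2.23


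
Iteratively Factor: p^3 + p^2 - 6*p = (p + 3)*(p^2 - 2*p) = (p - 2)*(p + 3)*(p)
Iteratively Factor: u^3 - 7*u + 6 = (u + 3)*(u^2 - 3*u + 2) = (u - 1)*(u + 3)*(u - 2)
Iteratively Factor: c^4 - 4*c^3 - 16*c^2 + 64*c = (c)*(c^3 - 4*c^2 - 16*c + 64) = c*(c - 4)*(c^2 - 16) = c*(c - 4)^2*(c + 4)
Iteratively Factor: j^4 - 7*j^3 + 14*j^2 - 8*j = (j - 2)*(j^3 - 5*j^2 + 4*j) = j*(j - 2)*(j^2 - 5*j + 4) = j*(j - 4)*(j - 2)*(j - 1)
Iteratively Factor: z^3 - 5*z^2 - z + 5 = (z + 1)*(z^2 - 6*z + 5) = (z - 5)*(z + 1)*(z - 1)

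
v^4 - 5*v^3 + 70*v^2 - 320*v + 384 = (v - 3)*(v - 2)*(v - 8*I)*(v + 8*I)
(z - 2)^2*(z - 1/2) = z^3 - 9*z^2/2 + 6*z - 2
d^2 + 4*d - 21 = (d - 3)*(d + 7)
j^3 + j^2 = j^2*(j + 1)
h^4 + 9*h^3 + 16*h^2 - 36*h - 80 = (h - 2)*(h + 2)*(h + 4)*(h + 5)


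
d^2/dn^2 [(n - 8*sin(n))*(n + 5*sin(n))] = 3*n*sin(n) + 160*sin(n)^2 - 6*cos(n) - 78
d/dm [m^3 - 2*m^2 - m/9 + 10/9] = 3*m^2 - 4*m - 1/9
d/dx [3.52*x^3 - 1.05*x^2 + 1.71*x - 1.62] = 10.56*x^2 - 2.1*x + 1.71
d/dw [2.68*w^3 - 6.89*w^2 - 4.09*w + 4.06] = 8.04*w^2 - 13.78*w - 4.09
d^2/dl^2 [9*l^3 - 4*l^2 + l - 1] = 54*l - 8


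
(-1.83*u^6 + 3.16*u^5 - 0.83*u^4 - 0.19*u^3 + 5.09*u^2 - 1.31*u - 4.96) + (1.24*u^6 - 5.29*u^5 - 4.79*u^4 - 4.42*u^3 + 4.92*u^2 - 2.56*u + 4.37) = -0.59*u^6 - 2.13*u^5 - 5.62*u^4 - 4.61*u^3 + 10.01*u^2 - 3.87*u - 0.59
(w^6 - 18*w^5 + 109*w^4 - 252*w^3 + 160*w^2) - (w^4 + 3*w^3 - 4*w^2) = w^6 - 18*w^5 + 108*w^4 - 255*w^3 + 164*w^2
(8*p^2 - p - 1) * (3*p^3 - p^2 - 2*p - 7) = 24*p^5 - 11*p^4 - 18*p^3 - 53*p^2 + 9*p + 7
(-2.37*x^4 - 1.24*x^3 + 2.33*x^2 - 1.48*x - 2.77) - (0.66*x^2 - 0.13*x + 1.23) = -2.37*x^4 - 1.24*x^3 + 1.67*x^2 - 1.35*x - 4.0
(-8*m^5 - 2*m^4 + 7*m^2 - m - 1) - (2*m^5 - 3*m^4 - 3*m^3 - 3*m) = -10*m^5 + m^4 + 3*m^3 + 7*m^2 + 2*m - 1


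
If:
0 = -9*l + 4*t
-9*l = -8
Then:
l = 8/9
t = 2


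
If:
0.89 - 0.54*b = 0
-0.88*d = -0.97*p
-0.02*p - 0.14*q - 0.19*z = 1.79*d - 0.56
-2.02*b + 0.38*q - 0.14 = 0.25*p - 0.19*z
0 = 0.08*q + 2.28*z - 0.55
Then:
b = 1.65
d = -0.38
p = -0.34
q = 8.94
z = -0.07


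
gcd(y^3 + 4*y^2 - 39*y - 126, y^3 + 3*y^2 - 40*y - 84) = y^2 + y - 42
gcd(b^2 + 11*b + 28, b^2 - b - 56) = b + 7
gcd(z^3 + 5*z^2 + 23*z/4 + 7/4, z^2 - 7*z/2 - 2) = z + 1/2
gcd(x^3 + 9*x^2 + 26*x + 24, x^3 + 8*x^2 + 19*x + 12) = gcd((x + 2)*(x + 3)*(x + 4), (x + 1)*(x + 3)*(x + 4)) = x^2 + 7*x + 12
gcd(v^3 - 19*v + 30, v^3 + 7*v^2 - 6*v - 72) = v - 3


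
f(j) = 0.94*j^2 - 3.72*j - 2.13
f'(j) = 1.88*j - 3.72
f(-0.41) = -0.45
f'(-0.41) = -4.49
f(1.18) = -5.21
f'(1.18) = -1.50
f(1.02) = -4.95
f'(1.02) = -1.80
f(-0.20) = -1.35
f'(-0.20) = -4.10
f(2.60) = -5.45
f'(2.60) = 1.17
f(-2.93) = 16.84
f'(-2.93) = -9.23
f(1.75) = -5.76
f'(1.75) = -0.43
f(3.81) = -2.66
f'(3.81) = 3.44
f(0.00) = -2.13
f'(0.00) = -3.72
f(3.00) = -4.83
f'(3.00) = 1.92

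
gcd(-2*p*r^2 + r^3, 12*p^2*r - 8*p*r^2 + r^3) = 2*p*r - r^2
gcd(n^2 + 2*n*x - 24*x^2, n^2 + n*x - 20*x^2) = -n + 4*x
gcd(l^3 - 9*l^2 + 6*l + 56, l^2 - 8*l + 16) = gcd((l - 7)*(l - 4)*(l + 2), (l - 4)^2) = l - 4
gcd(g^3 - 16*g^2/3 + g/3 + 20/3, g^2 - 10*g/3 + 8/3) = g - 4/3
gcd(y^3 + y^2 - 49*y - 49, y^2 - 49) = y^2 - 49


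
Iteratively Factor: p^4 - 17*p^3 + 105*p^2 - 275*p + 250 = (p - 5)*(p^3 - 12*p^2 + 45*p - 50) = (p - 5)*(p - 2)*(p^2 - 10*p + 25) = (p - 5)^2*(p - 2)*(p - 5)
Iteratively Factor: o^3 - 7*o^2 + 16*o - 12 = (o - 3)*(o^2 - 4*o + 4) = (o - 3)*(o - 2)*(o - 2)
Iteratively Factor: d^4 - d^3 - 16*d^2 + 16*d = (d + 4)*(d^3 - 5*d^2 + 4*d) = (d - 4)*(d + 4)*(d^2 - d) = d*(d - 4)*(d + 4)*(d - 1)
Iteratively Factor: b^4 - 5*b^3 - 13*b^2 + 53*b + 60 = (b + 3)*(b^3 - 8*b^2 + 11*b + 20) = (b - 4)*(b + 3)*(b^2 - 4*b - 5) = (b - 4)*(b + 1)*(b + 3)*(b - 5)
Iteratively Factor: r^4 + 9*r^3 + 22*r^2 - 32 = (r + 4)*(r^3 + 5*r^2 + 2*r - 8) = (r + 2)*(r + 4)*(r^2 + 3*r - 4) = (r - 1)*(r + 2)*(r + 4)*(r + 4)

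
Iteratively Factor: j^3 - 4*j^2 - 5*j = (j - 5)*(j^2 + j) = j*(j - 5)*(j + 1)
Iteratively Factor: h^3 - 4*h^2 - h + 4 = (h + 1)*(h^2 - 5*h + 4) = (h - 4)*(h + 1)*(h - 1)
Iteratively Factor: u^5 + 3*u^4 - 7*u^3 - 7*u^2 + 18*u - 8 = (u + 2)*(u^4 + u^3 - 9*u^2 + 11*u - 4) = (u + 2)*(u + 4)*(u^3 - 3*u^2 + 3*u - 1) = (u - 1)*(u + 2)*(u + 4)*(u^2 - 2*u + 1) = (u - 1)^2*(u + 2)*(u + 4)*(u - 1)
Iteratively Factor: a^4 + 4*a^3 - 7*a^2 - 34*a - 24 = (a + 1)*(a^3 + 3*a^2 - 10*a - 24) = (a + 1)*(a + 2)*(a^2 + a - 12) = (a - 3)*(a + 1)*(a + 2)*(a + 4)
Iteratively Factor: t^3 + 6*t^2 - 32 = (t - 2)*(t^2 + 8*t + 16) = (t - 2)*(t + 4)*(t + 4)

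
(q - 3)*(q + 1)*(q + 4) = q^3 + 2*q^2 - 11*q - 12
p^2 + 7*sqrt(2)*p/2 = p*(p + 7*sqrt(2)/2)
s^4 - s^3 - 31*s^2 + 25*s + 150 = (s - 5)*(s - 3)*(s + 2)*(s + 5)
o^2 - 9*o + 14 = (o - 7)*(o - 2)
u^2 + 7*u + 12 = (u + 3)*(u + 4)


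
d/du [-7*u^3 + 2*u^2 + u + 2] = -21*u^2 + 4*u + 1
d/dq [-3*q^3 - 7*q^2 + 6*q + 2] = -9*q^2 - 14*q + 6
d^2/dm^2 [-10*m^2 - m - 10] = -20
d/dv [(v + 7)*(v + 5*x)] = 2*v + 5*x + 7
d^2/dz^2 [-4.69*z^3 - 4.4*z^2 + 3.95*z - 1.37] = -28.14*z - 8.8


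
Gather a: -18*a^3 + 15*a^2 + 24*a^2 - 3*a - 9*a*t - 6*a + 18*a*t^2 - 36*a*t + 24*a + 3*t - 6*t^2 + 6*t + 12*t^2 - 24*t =-18*a^3 + 39*a^2 + a*(18*t^2 - 45*t + 15) + 6*t^2 - 15*t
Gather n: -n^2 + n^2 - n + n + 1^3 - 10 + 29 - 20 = 0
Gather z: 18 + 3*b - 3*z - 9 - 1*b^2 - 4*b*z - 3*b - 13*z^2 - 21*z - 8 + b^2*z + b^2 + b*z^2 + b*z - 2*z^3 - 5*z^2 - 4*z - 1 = -2*z^3 + z^2*(b - 18) + z*(b^2 - 3*b - 28)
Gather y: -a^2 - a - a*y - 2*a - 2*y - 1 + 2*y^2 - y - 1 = -a^2 - 3*a + 2*y^2 + y*(-a - 3) - 2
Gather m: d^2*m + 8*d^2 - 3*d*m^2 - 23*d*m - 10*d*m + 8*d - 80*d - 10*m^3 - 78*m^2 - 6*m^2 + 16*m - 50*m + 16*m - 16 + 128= 8*d^2 - 72*d - 10*m^3 + m^2*(-3*d - 84) + m*(d^2 - 33*d - 18) + 112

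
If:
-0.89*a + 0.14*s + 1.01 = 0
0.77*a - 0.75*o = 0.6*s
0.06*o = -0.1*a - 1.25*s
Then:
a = 1.11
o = 1.26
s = -0.15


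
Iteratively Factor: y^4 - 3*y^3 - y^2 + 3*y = (y - 1)*(y^3 - 2*y^2 - 3*y) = (y - 3)*(y - 1)*(y^2 + y) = (y - 3)*(y - 1)*(y + 1)*(y)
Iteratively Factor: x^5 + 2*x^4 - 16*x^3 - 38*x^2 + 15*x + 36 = (x + 3)*(x^4 - x^3 - 13*x^2 + x + 12) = (x + 3)^2*(x^3 - 4*x^2 - x + 4) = (x - 1)*(x + 3)^2*(x^2 - 3*x - 4) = (x - 1)*(x + 1)*(x + 3)^2*(x - 4)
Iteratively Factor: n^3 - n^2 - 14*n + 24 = (n - 3)*(n^2 + 2*n - 8) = (n - 3)*(n + 4)*(n - 2)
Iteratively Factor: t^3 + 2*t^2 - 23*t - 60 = (t + 3)*(t^2 - t - 20) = (t + 3)*(t + 4)*(t - 5)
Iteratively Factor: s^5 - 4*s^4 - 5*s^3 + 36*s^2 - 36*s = (s)*(s^4 - 4*s^3 - 5*s^2 + 36*s - 36) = s*(s + 3)*(s^3 - 7*s^2 + 16*s - 12) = s*(s - 2)*(s + 3)*(s^2 - 5*s + 6) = s*(s - 2)^2*(s + 3)*(s - 3)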